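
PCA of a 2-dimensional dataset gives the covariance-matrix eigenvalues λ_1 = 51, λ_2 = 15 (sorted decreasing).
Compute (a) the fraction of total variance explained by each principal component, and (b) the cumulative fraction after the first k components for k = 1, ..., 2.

Step 1 — total variance = trace(Sigma) = Σ λ_i = 51 + 15 = 66.

Step 2 — fraction explained by component i = λ_i / Σ λ:
  PC1: 51/66 = 0.7727
  PC2: 15/66 = 0.2273

Step 3 — cumulative fraction after k components = (λ_1 + ... + λ_k) / Σ λ:
  k = 1: 51/66 = 0.7727
  k = 2: (51 + 15)/66 = 66/66 = 1

Summary (fraction, with percent):

explained: PC1 0.7727 (77.27%), PC2 0.2273 (22.73%);  cumulative: 0.7727, 1


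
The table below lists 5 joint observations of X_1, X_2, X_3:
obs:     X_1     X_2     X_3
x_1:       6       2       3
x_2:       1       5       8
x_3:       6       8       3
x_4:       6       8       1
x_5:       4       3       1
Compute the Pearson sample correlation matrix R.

Step 1 — column means:
  mean(X_1) = (6 + 1 + 6 + 6 + 4) / 5 = 23/5 = 4.6
  mean(X_2) = (2 + 5 + 8 + 8 + 3) / 5 = 26/5 = 5.2
  mean(X_3) = (3 + 8 + 3 + 1 + 1) / 5 = 16/5 = 3.2

Step 2 — sample variances and covariances s[i,j] = (1/(n-1)) · Σ_k (x_{k,i} - mean_i) · (x_{k,j} - mean_j), with n-1 = 4:
  s[X_1,X_1] = ((1.4)·(1.4) + (-3.6)·(-3.6) + (1.4)·(1.4) + (1.4)·(1.4) + (-0.6)·(-0.6)) / 4 = 19.2/4 = 4.8
  s[X_1,X_2] = ((1.4)·(-3.2) + (-3.6)·(-0.2) + (1.4)·(2.8) + (1.4)·(2.8) + (-0.6)·(-2.2)) / 4 = 5.4/4 = 1.35
  s[X_1,X_3] = ((1.4)·(-0.2) + (-3.6)·(4.8) + (1.4)·(-0.2) + (1.4)·(-2.2) + (-0.6)·(-2.2)) / 4 = -19.6/4 = -4.9
  s[X_2,X_2] = ((-3.2)·(-3.2) + (-0.2)·(-0.2) + (2.8)·(2.8) + (2.8)·(2.8) + (-2.2)·(-2.2)) / 4 = 30.8/4 = 7.7
  s[X_2,X_3] = ((-3.2)·(-0.2) + (-0.2)·(4.8) + (2.8)·(-0.2) + (2.8)·(-2.2) + (-2.2)·(-2.2)) / 4 = -2.2/4 = -0.55
  s[X_3,X_3] = ((-0.2)·(-0.2) + (4.8)·(4.8) + (-0.2)·(-0.2) + (-2.2)·(-2.2) + (-2.2)·(-2.2)) / 4 = 32.8/4 = 8.2
  Sample standard deviations s_i = √(s[i,i]):
  s(X_1) = √(4.8) = 2.1909
  s(X_2) = √(7.7) = 2.7749
  s(X_3) = √(8.2) = 2.8636

Step 3 — r_{ij} = s_{ij} / (s_i · s_j):
  r[X_1,X_1] = 1 (diagonal).
  r[X_1,X_2] = 1.35 / (2.1909 · 2.7749) = 1.35 / 6.0795 = 0.2221
  r[X_1,X_3] = -4.9 / (2.1909 · 2.8636) = -4.9 / 6.2738 = -0.781
  r[X_2,X_2] = 1 (diagonal).
  r[X_2,X_3] = -0.55 / (2.7749 · 2.8636) = -0.55 / 7.9461 = -0.0692
  r[X_3,X_3] = 1 (diagonal).

R is symmetric with unit diagonal. Assembling:

R = [[1, 0.2221, -0.781],
 [0.2221, 1, -0.0692],
 [-0.781, -0.0692, 1]]


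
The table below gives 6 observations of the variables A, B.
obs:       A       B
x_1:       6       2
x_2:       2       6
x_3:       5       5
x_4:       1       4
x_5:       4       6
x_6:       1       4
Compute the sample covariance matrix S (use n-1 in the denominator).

Step 1 — column means:
  mean(A) = (6 + 2 + 5 + 1 + 4 + 1) / 6 = 19/6 = 3.1667
  mean(B) = (2 + 6 + 5 + 4 + 6 + 4) / 6 = 27/6 = 4.5

Step 2 — sample covariance S[i,j] = (1/(n-1)) · Σ_k (x_{k,i} - mean_i) · (x_{k,j} - mean_j), with n-1 = 5.
  S[A,A] = ((2.8333)·(2.8333) + (-1.1667)·(-1.1667) + (1.8333)·(1.8333) + (-2.1667)·(-2.1667) + (0.8333)·(0.8333) + (-2.1667)·(-2.1667)) / 5 = 22.8333/5 = 4.5667
  S[A,B] = ((2.8333)·(-2.5) + (-1.1667)·(1.5) + (1.8333)·(0.5) + (-2.1667)·(-0.5) + (0.8333)·(1.5) + (-2.1667)·(-0.5)) / 5 = -4.5/5 = -0.9
  S[B,B] = ((-2.5)·(-2.5) + (1.5)·(1.5) + (0.5)·(0.5) + (-0.5)·(-0.5) + (1.5)·(1.5) + (-0.5)·(-0.5)) / 5 = 11.5/5 = 2.3

S is symmetric (S[j,i] = S[i,j]). Assembling:

S = [[4.5667, -0.9],
 [-0.9, 2.3]]


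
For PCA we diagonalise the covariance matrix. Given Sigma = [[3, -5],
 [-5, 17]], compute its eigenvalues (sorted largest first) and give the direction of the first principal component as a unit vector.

Step 1 — characteristic polynomial of 2×2 Sigma:
  det(Sigma - λI) = λ² - trace · λ + det = 0.
  trace = 3 + 17 = 20, det = 3·17 - (-5)² = 26.
Step 2 — discriminant:
  Δ = trace² - 4·det = 400 - 104 = 296.
Step 3 — eigenvalues:
  λ = (trace ± √Δ)/2 = (20 ± 17.2047)/2,
  λ_1 = 18.6023,  λ_2 = 1.3977.

Step 4 — unit eigenvector for λ_1: solve (Sigma - λ_1 I)v = 0. First row:
  (3 - 18.6023)·v_x + (-5)·v_y = 0, i.e. (-15.6023)·v_x + (-5)·v_y = 0,
  so v ∝ (b, λ_1 - a) = (-5, 15.6023); multiply by -1 so the first entry is positive: u = (5, -15.6023).
  ||u|| = √((5)² + (-15.6023)²) = √(268.4326) ≈ 16.3839,
  v_1 = u/||u|| ≈ (0.3052, -0.9523) (||v_1|| = 1).

λ_1 = 18.6023,  λ_2 = 1.3977;  v_1 ≈ (0.3052, -0.9523)


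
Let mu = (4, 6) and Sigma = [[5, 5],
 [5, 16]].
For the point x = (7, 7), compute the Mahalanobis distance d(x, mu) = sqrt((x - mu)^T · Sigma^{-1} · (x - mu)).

Step 1 — centre the observation: (x - mu) = (3, 1).

Step 2 — invert Sigma. det(Sigma) = 5·16 - (5)² = 55.
  Sigma^{-1} = (1/det) · [[d, -b], [-b, a]] = [[0.2909, -0.0909],
 [-0.0909, 0.0909]].

Step 3 — form the quadratic (x - mu)^T · Sigma^{-1} · (x - mu):
  Sigma^{-1} · (x - mu) = (0.7818, -0.1818).
  (x - mu)^T · [Sigma^{-1} · (x - mu)] = (3)·(0.7818) + (1)·(-0.1818) = 2.1636.

Step 4 — take square root: d = √(2.1636) ≈ 1.4709.

d(x, mu) = √(2.1636) ≈ 1.4709


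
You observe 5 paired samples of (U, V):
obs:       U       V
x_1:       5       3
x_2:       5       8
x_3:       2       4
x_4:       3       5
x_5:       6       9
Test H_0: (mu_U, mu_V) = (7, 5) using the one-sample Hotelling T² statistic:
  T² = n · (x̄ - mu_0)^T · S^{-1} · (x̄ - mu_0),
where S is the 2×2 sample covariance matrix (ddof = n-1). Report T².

Step 1 — sample mean vector:
  mean(U) = (5 + 5 + 2 + 3 + 6) / 5 = 21/5 = 4.2
  mean(V) = (3 + 8 + 4 + 5 + 9) / 5 = 29/5 = 5.8
  x̄ = (4.2, 5.8),  deviation x̄ - mu_0 = (4.2, 5.8) - (7, 5) = (-2.8, 0.8).

Step 2 — sample covariance matrix, S[i,j] = (1/(n-1)) · Σ_k (x_{k,i} - mean_i) · (x_{k,j} - mean_j), divisor n-1 = 4:
  S[U,U] = ((0.8)·(0.8) + (0.8)·(0.8) + (-2.2)·(-2.2) + (-1.2)·(-1.2) + (1.8)·(1.8)) / 4 = 10.8/4 = 2.7
  S[U,V] = ((0.8)·(-2.8) + (0.8)·(2.2) + (-2.2)·(-1.8) + (-1.2)·(-0.8) + (1.8)·(3.2)) / 4 = 10.2/4 = 2.55
  S[V,V] = ((-2.8)·(-2.8) + (2.2)·(2.2) + (-1.8)·(-1.8) + (-0.8)·(-0.8) + (3.2)·(3.2)) / 4 = 26.8/4 = 6.7
  S = [[2.7, 2.55],
 [2.55, 6.7]].

Step 3 — invert S. det(S) = 2.7·6.7 - (2.55)² = 11.5875.
  S^{-1} = (1/det) · [[d, -b], [-b, a]] = [[0.5782, -0.2201],
 [-0.2201, 0.233]].

Step 4 — quadratic form (x̄ - mu_0)^T · S^{-1} · (x̄ - mu_0):
  S^{-1} · (x̄ - mu_0) = (-1.795, 0.8026),
  (x̄ - mu_0)^T · [...] = (-2.8)·(-1.795) + (0.8)·(0.8026) = 5.6682.

Step 5 — scale by n: T² = 5 · 5.6682 = 28.3409.

T² ≈ 28.3409


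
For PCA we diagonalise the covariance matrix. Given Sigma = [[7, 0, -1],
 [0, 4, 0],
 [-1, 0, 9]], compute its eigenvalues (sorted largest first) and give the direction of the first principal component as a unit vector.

Step 1 — characteristic polynomial p(λ) = det(λI - Sigma) = λ³ - tr·λ² + c_1·λ - det, where tr = trace, c_1 = sum of the principal 2×2 minors, det = det(Sigma):
  tr = 7 + 4 + 9 = 20,
  c_1 = (7·4 - (0)²) + (7·9 - (-1)²) + (4·9 - (0)²) = 28 + 62 + 36 = 126,
  det = 7·(4·9 - (0)²) - (0)·((0)·9 - (0)·(-1)) + (-1)·((0)·(0) - 4·(-1)) = 7·(36) - (0)·(0) + (-1)·(4) = 248.
  So p(λ) = λ³ - 20λ² + 126λ - 248.
Step 2 — look for an integer root (rational root theorem: any rational root is an integer divisor of 248). Testing λ = 4:
  p(4) = 64 - 320 + 504 - 248 = 0  ✓
  Dividing out (λ - 4): p(λ) = (λ - 4)(λ² - 16λ + 62).
Step 3 — remaining eigenvalues from the quadratic λ² - 16λ + 62 = 0:
  Δ = 16² - 4·62 = 256 - 248 = 8,  λ = (16 ± √8)/2 = (16 ± 2.8284)/2 ≈ 9.4142 or 6.5858.
  Sorted: λ_1 = 9.4142,  λ_2 = 6.5858,  λ_3 = 4  (check: sum = 20 = tr ✓).

Step 4 — unit eigenvector for λ_1 ≈ 9.4142: v spans the null space of (Sigma - λ_1 I), whose rows are
  r_1 = (-2.4142, 0, -1),  r_2 = (0, -5.4142, 0),  r_3 = (-1, 0, -0.4142).
  v is orthogonal to every row, so take v ∝ r_1 × r_2 = ((0)·(0) - (-1)·(-5.4142), (-1)·(0) - (-2.4142)·(0), (-2.4142)·(-5.4142) - (0)·(0)) ≈ (-5.4142, 0, 13.0711).
  Rescale (multiply by -1 so the first nonzero entry is positive): u = (5.4142, 0, -13.0711).
  ||u|| = √((5.4142)² + (0)² + (-13.0711)²) = √(200.1665) ≈ 14.148,  v_1 = u/||u|| ≈ (0.3827, 0, -0.9239) (||v_1|| = 1).

λ_1 = 9.4142,  λ_2 = 6.5858,  λ_3 = 4;  v_1 ≈ (0.3827, 0, -0.9239)


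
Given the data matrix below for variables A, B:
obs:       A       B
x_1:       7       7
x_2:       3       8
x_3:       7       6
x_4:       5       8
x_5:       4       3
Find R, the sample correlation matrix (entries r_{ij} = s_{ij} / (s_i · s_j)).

Step 1 — column means:
  mean(A) = (7 + 3 + 7 + 5 + 4) / 5 = 26/5 = 5.2
  mean(B) = (7 + 8 + 6 + 8 + 3) / 5 = 32/5 = 6.4

Step 2 — sample variances and covariances s[i,j] = (1/(n-1)) · Σ_k (x_{k,i} - mean_i) · (x_{k,j} - mean_j), with n-1 = 4:
  s[A,A] = ((1.8)·(1.8) + (-2.2)·(-2.2) + (1.8)·(1.8) + (-0.2)·(-0.2) + (-1.2)·(-1.2)) / 4 = 12.8/4 = 3.2
  s[A,B] = ((1.8)·(0.6) + (-2.2)·(1.6) + (1.8)·(-0.4) + (-0.2)·(1.6) + (-1.2)·(-3.4)) / 4 = 0.6/4 = 0.15
  s[B,B] = ((0.6)·(0.6) + (1.6)·(1.6) + (-0.4)·(-0.4) + (1.6)·(1.6) + (-3.4)·(-3.4)) / 4 = 17.2/4 = 4.3
  Sample standard deviations s_i = √(s[i,i]):
  s(A) = √(3.2) = 1.7889
  s(B) = √(4.3) = 2.0736

Step 3 — r_{ij} = s_{ij} / (s_i · s_j):
  r[A,A] = 1 (diagonal).
  r[A,B] = 0.15 / (1.7889 · 2.0736) = 0.15 / 3.7094 = 0.0404
  r[B,B] = 1 (diagonal).

R is symmetric with unit diagonal. Assembling:

R = [[1, 0.0404],
 [0.0404, 1]]


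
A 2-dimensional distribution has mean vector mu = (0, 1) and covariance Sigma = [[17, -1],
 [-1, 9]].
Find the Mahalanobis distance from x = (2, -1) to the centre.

Step 1 — centre the observation: (x - mu) = (2, -2).

Step 2 — invert Sigma. det(Sigma) = 17·9 - (-1)² = 152.
  Sigma^{-1} = (1/det) · [[d, -b], [-b, a]] = [[0.0592, 0.0066],
 [0.0066, 0.1118]].

Step 3 — form the quadratic (x - mu)^T · Sigma^{-1} · (x - mu):
  Sigma^{-1} · (x - mu) = (0.1053, -0.2105).
  (x - mu)^T · [Sigma^{-1} · (x - mu)] = (2)·(0.1053) + (-2)·(-0.2105) = 0.6316.

Step 4 — take square root: d = √(0.6316) ≈ 0.7947.

d(x, mu) = √(0.6316) ≈ 0.7947


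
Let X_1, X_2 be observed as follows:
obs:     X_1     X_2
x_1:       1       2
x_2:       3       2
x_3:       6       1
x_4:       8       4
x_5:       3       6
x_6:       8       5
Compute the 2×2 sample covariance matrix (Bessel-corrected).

Step 1 — column means:
  mean(X_1) = (1 + 3 + 6 + 8 + 3 + 8) / 6 = 29/6 = 4.8333
  mean(X_2) = (2 + 2 + 1 + 4 + 6 + 5) / 6 = 20/6 = 3.3333

Step 2 — sample covariance S[i,j] = (1/(n-1)) · Σ_k (x_{k,i} - mean_i) · (x_{k,j} - mean_j), with n-1 = 5.
  S[X_1,X_1] = ((-3.8333)·(-3.8333) + (-1.8333)·(-1.8333) + (1.1667)·(1.1667) + (3.1667)·(3.1667) + (-1.8333)·(-1.8333) + (3.1667)·(3.1667)) / 5 = 42.8333/5 = 8.5667
  S[X_1,X_2] = ((-3.8333)·(-1.3333) + (-1.8333)·(-1.3333) + (1.1667)·(-2.3333) + (3.1667)·(0.6667) + (-1.8333)·(2.6667) + (3.1667)·(1.6667)) / 5 = 7.3333/5 = 1.4667
  S[X_2,X_2] = ((-1.3333)·(-1.3333) + (-1.3333)·(-1.3333) + (-2.3333)·(-2.3333) + (0.6667)·(0.6667) + (2.6667)·(2.6667) + (1.6667)·(1.6667)) / 5 = 19.3333/5 = 3.8667

S is symmetric (S[j,i] = S[i,j]). Assembling:

S = [[8.5667, 1.4667],
 [1.4667, 3.8667]]


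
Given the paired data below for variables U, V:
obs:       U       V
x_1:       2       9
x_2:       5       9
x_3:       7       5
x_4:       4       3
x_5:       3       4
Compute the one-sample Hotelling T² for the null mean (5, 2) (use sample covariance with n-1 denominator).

Step 1 — sample mean vector:
  mean(U) = (2 + 5 + 7 + 4 + 3) / 5 = 21/5 = 4.2
  mean(V) = (9 + 9 + 5 + 3 + 4) / 5 = 30/5 = 6
  x̄ = (4.2, 6),  deviation x̄ - mu_0 = (4.2, 6) - (5, 2) = (-0.8, 4).

Step 2 — sample covariance matrix, S[i,j] = (1/(n-1)) · Σ_k (x_{k,i} - mean_i) · (x_{k,j} - mean_j), divisor n-1 = 4:
  S[U,U] = ((-2.2)·(-2.2) + (0.8)·(0.8) + (2.8)·(2.8) + (-0.2)·(-0.2) + (-1.2)·(-1.2)) / 4 = 14.8/4 = 3.7
  S[U,V] = ((-2.2)·(3) + (0.8)·(3) + (2.8)·(-1) + (-0.2)·(-3) + (-1.2)·(-2)) / 4 = -4/4 = -1
  S[V,V] = ((3)·(3) + (3)·(3) + (-1)·(-1) + (-3)·(-3) + (-2)·(-2)) / 4 = 32/4 = 8
  S = [[3.7, -1],
 [-1, 8]].

Step 3 — invert S. det(S) = 3.7·8 - (-1)² = 28.6.
  S^{-1} = (1/det) · [[d, -b], [-b, a]] = [[0.2797, 0.035],
 [0.035, 0.1294]].

Step 4 — quadratic form (x̄ - mu_0)^T · S^{-1} · (x̄ - mu_0):
  S^{-1} · (x̄ - mu_0) = (-0.0839, 0.4895),
  (x̄ - mu_0)^T · [...] = (-0.8)·(-0.0839) + (4)·(0.4895) = 2.0252.

Step 5 — scale by n: T² = 5 · 2.0252 = 10.1259.

T² ≈ 10.1259


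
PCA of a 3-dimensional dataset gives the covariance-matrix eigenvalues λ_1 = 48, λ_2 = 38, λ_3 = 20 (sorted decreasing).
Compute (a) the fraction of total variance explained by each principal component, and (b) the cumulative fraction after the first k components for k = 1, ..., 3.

Step 1 — total variance = trace(Sigma) = Σ λ_i = 48 + 38 + 20 = 106.

Step 2 — fraction explained by component i = λ_i / Σ λ:
  PC1: 48/106 = 0.4528
  PC2: 38/106 = 0.3585
  PC3: 20/106 = 0.1887

Step 3 — cumulative fraction after k components = (λ_1 + ... + λ_k) / Σ λ:
  k = 1: 48/106 = 0.4528
  k = 2: (48 + 38)/106 = 86/106 = 0.8113
  k = 3: (48 + 38 + 20)/106 = 106/106 = 1

Summary (fraction, with percent):

explained: PC1 0.4528 (45.28%), PC2 0.3585 (35.85%), PC3 0.1887 (18.87%);  cumulative: 0.4528, 0.8113, 1


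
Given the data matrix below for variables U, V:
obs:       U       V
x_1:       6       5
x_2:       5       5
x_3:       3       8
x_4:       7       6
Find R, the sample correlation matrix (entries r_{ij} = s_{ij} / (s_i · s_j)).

Step 1 — column means:
  mean(U) = (6 + 5 + 3 + 7) / 4 = 21/4 = 5.25
  mean(V) = (5 + 5 + 8 + 6) / 4 = 24/4 = 6

Step 2 — sample variances and covariances s[i,j] = (1/(n-1)) · Σ_k (x_{k,i} - mean_i) · (x_{k,j} - mean_j), with n-1 = 3:
  s[U,U] = ((0.75)·(0.75) + (-0.25)·(-0.25) + (-2.25)·(-2.25) + (1.75)·(1.75)) / 3 = 8.75/3 = 2.9167
  s[U,V] = ((0.75)·(-1) + (-0.25)·(-1) + (-2.25)·(2) + (1.75)·(0)) / 3 = -5/3 = -1.6667
  s[V,V] = ((-1)·(-1) + (-1)·(-1) + (2)·(2) + (0)·(0)) / 3 = 6/3 = 2
  Sample standard deviations s_i = √(s[i,i]):
  s(U) = √(2.9167) = 1.7078
  s(V) = √(2) = 1.4142

Step 3 — r_{ij} = s_{ij} / (s_i · s_j):
  r[U,U] = 1 (diagonal).
  r[U,V] = -1.6667 / (1.7078 · 1.4142) = -1.6667 / 2.4152 = -0.6901
  r[V,V] = 1 (diagonal).

R is symmetric with unit diagonal. Assembling:

R = [[1, -0.6901],
 [-0.6901, 1]]


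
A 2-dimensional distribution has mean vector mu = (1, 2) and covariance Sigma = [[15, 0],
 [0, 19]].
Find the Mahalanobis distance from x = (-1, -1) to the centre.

Step 1 — centre the observation: (x - mu) = (-2, -3).

Step 2 — invert Sigma. det(Sigma) = 15·19 - (0)² = 285.
  Sigma^{-1} = (1/det) · [[d, -b], [-b, a]] = [[0.0667, 0],
 [0, 0.0526]].

Step 3 — form the quadratic (x - mu)^T · Sigma^{-1} · (x - mu):
  Sigma^{-1} · (x - mu) = (-0.1333, -0.1579).
  (x - mu)^T · [Sigma^{-1} · (x - mu)] = (-2)·(-0.1333) + (-3)·(-0.1579) = 0.7404.

Step 4 — take square root: d = √(0.7404) ≈ 0.8604.

d(x, mu) = √(0.7404) ≈ 0.8604


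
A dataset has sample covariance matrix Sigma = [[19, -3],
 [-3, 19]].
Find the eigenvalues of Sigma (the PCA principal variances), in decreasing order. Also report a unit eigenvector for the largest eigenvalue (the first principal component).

Step 1 — characteristic polynomial of 2×2 Sigma:
  det(Sigma - λI) = λ² - trace · λ + det = 0.
  trace = 19 + 19 = 38, det = 19·19 - (-3)² = 352.
Step 2 — discriminant:
  Δ = trace² - 4·det = 1444 - 1408 = 36.
Step 3 — eigenvalues:
  λ = (trace ± √Δ)/2 = (38 ± 6)/2,
  λ_1 = 22,  λ_2 = 16.

Step 4 — unit eigenvector for λ_1: solve (Sigma - λ_1 I)v = 0. First row:
  (19 - 22)·v_x + (-3)·v_y = 0, i.e. (-3)·v_x + (-3)·v_y = 0,
  so v ∝ (b, λ_1 - a) = (-3, 3); multiply by -1 so the first entry is positive: u = (3, -3).
  ||u|| = √((3)² + (-3)²) = √(18) ≈ 4.2426,
  v_1 = u/||u|| ≈ (0.7071, -0.7071) (||v_1|| = 1).

λ_1 = 22,  λ_2 = 16;  v_1 ≈ (0.7071, -0.7071)


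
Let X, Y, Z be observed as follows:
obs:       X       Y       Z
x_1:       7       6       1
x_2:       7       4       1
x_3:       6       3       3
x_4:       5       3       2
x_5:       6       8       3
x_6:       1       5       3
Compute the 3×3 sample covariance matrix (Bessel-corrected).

Step 1 — column means:
  mean(X) = (7 + 7 + 6 + 5 + 6 + 1) / 6 = 32/6 = 5.3333
  mean(Y) = (6 + 4 + 3 + 3 + 8 + 5) / 6 = 29/6 = 4.8333
  mean(Z) = (1 + 1 + 3 + 2 + 3 + 3) / 6 = 13/6 = 2.1667

Step 2 — sample covariance S[i,j] = (1/(n-1)) · Σ_k (x_{k,i} - mean_i) · (x_{k,j} - mean_j), with n-1 = 5.
  S[X,X] = ((1.6667)·(1.6667) + (1.6667)·(1.6667) + (0.6667)·(0.6667) + (-0.3333)·(-0.3333) + (0.6667)·(0.6667) + (-4.3333)·(-4.3333)) / 5 = 25.3333/5 = 5.0667
  S[X,Y] = ((1.6667)·(1.1667) + (1.6667)·(-0.8333) + (0.6667)·(-1.8333) + (-0.3333)·(-1.8333) + (0.6667)·(3.1667) + (-4.3333)·(0.1667)) / 5 = 1.3333/5 = 0.2667
  S[X,Z] = ((1.6667)·(-1.1667) + (1.6667)·(-1.1667) + (0.6667)·(0.8333) + (-0.3333)·(-0.1667) + (0.6667)·(0.8333) + (-4.3333)·(0.8333)) / 5 = -6.3333/5 = -1.2667
  S[Y,Y] = ((1.1667)·(1.1667) + (-0.8333)·(-0.8333) + (-1.8333)·(-1.8333) + (-1.8333)·(-1.8333) + (3.1667)·(3.1667) + (0.1667)·(0.1667)) / 5 = 18.8333/5 = 3.7667
  S[Y,Z] = ((1.1667)·(-1.1667) + (-0.8333)·(-1.1667) + (-1.8333)·(0.8333) + (-1.8333)·(-0.1667) + (3.1667)·(0.8333) + (0.1667)·(0.8333)) / 5 = 1.1667/5 = 0.2333
  S[Z,Z] = ((-1.1667)·(-1.1667) + (-1.1667)·(-1.1667) + (0.8333)·(0.8333) + (-0.1667)·(-0.1667) + (0.8333)·(0.8333) + (0.8333)·(0.8333)) / 5 = 4.8333/5 = 0.9667

S is symmetric (S[j,i] = S[i,j]). Assembling:

S = [[5.0667, 0.2667, -1.2667],
 [0.2667, 3.7667, 0.2333],
 [-1.2667, 0.2333, 0.9667]]


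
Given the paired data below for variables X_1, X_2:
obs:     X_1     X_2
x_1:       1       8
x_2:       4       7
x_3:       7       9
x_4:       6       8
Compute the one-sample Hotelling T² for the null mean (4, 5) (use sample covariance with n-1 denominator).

Step 1 — sample mean vector:
  mean(X_1) = (1 + 4 + 7 + 6) / 4 = 18/4 = 4.5
  mean(X_2) = (8 + 7 + 9 + 8) / 4 = 32/4 = 8
  x̄ = (4.5, 8),  deviation x̄ - mu_0 = (4.5, 8) - (4, 5) = (0.5, 3).

Step 2 — sample covariance matrix, S[i,j] = (1/(n-1)) · Σ_k (x_{k,i} - mean_i) · (x_{k,j} - mean_j), divisor n-1 = 3:
  S[X_1,X_1] = ((-3.5)·(-3.5) + (-0.5)·(-0.5) + (2.5)·(2.5) + (1.5)·(1.5)) / 3 = 21/3 = 7
  S[X_1,X_2] = ((-3.5)·(0) + (-0.5)·(-1) + (2.5)·(1) + (1.5)·(0)) / 3 = 3/3 = 1
  S[X_2,X_2] = ((0)·(0) + (-1)·(-1) + (1)·(1) + (0)·(0)) / 3 = 2/3 = 0.6667
  S = [[7, 1],
 [1, 0.6667]].

Step 3 — invert S. det(S) = 7·0.6667 - (1)² = 3.6667.
  S^{-1} = (1/det) · [[d, -b], [-b, a]] = [[0.1818, -0.2727],
 [-0.2727, 1.9091]].

Step 4 — quadratic form (x̄ - mu_0)^T · S^{-1} · (x̄ - mu_0):
  S^{-1} · (x̄ - mu_0) = (-0.7273, 5.5909),
  (x̄ - mu_0)^T · [...] = (0.5)·(-0.7273) + (3)·(5.5909) = 16.4091.

Step 5 — scale by n: T² = 4 · 16.4091 = 65.6364.

T² ≈ 65.6364


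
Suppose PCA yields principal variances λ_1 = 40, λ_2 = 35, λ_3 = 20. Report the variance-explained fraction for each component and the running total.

Step 1 — total variance = trace(Sigma) = Σ λ_i = 40 + 35 + 20 = 95.

Step 2 — fraction explained by component i = λ_i / Σ λ:
  PC1: 40/95 = 0.4211
  PC2: 35/95 = 0.3684
  PC3: 20/95 = 0.2105

Step 3 — cumulative fraction after k components = (λ_1 + ... + λ_k) / Σ λ:
  k = 1: 40/95 = 0.4211
  k = 2: (40 + 35)/95 = 75/95 = 0.7895
  k = 3: (40 + 35 + 20)/95 = 95/95 = 1

Summary (fraction, with percent):

explained: PC1 0.4211 (42.11%), PC2 0.3684 (36.84%), PC3 0.2105 (21.05%);  cumulative: 0.4211, 0.7895, 1


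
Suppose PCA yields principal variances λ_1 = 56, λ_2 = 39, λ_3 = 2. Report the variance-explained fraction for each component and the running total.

Step 1 — total variance = trace(Sigma) = Σ λ_i = 56 + 39 + 2 = 97.

Step 2 — fraction explained by component i = λ_i / Σ λ:
  PC1: 56/97 = 0.5773
  PC2: 39/97 = 0.4021
  PC3: 2/97 = 0.0206

Step 3 — cumulative fraction after k components = (λ_1 + ... + λ_k) / Σ λ:
  k = 1: 56/97 = 0.5773
  k = 2: (56 + 39)/97 = 95/97 = 0.9794
  k = 3: (56 + 39 + 2)/97 = 97/97 = 1

Summary (fraction, with percent):

explained: PC1 0.5773 (57.73%), PC2 0.4021 (40.21%), PC3 0.0206 (2.06%);  cumulative: 0.5773, 0.9794, 1


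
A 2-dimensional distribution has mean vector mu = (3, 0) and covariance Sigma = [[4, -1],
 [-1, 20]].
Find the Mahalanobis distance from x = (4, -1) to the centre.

Step 1 — centre the observation: (x - mu) = (1, -1).

Step 2 — invert Sigma. det(Sigma) = 4·20 - (-1)² = 79.
  Sigma^{-1} = (1/det) · [[d, -b], [-b, a]] = [[0.2532, 0.0127],
 [0.0127, 0.0506]].

Step 3 — form the quadratic (x - mu)^T · Sigma^{-1} · (x - mu):
  Sigma^{-1} · (x - mu) = (0.2405, -0.038).
  (x - mu)^T · [Sigma^{-1} · (x - mu)] = (1)·(0.2405) + (-1)·(-0.038) = 0.2785.

Step 4 — take square root: d = √(0.2785) ≈ 0.5277.

d(x, mu) = √(0.2785) ≈ 0.5277


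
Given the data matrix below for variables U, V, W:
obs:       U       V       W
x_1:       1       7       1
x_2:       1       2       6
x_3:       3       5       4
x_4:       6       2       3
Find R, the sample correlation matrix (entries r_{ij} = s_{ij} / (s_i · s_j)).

Step 1 — column means:
  mean(U) = (1 + 1 + 3 + 6) / 4 = 11/4 = 2.75
  mean(V) = (7 + 2 + 5 + 2) / 4 = 16/4 = 4
  mean(W) = (1 + 6 + 4 + 3) / 4 = 14/4 = 3.5

Step 2 — sample variances and covariances s[i,j] = (1/(n-1)) · Σ_k (x_{k,i} - mean_i) · (x_{k,j} - mean_j), with n-1 = 3:
  s[U,U] = ((-1.75)·(-1.75) + (-1.75)·(-1.75) + (0.25)·(0.25) + (3.25)·(3.25)) / 3 = 16.75/3 = 5.5833
  s[U,V] = ((-1.75)·(3) + (-1.75)·(-2) + (0.25)·(1) + (3.25)·(-2)) / 3 = -8/3 = -2.6667
  s[U,W] = ((-1.75)·(-2.5) + (-1.75)·(2.5) + (0.25)·(0.5) + (3.25)·(-0.5)) / 3 = -1.5/3 = -0.5
  s[V,V] = ((3)·(3) + (-2)·(-2) + (1)·(1) + (-2)·(-2)) / 3 = 18/3 = 6
  s[V,W] = ((3)·(-2.5) + (-2)·(2.5) + (1)·(0.5) + (-2)·(-0.5)) / 3 = -11/3 = -3.6667
  s[W,W] = ((-2.5)·(-2.5) + (2.5)·(2.5) + (0.5)·(0.5) + (-0.5)·(-0.5)) / 3 = 13/3 = 4.3333
  Sample standard deviations s_i = √(s[i,i]):
  s(U) = √(5.5833) = 2.3629
  s(V) = √(6) = 2.4495
  s(W) = √(4.3333) = 2.0817

Step 3 — r_{ij} = s_{ij} / (s_i · s_j):
  r[U,U] = 1 (diagonal).
  r[U,V] = -2.6667 / (2.3629 · 2.4495) = -2.6667 / 5.7879 = -0.4607
  r[U,W] = -0.5 / (2.3629 · 2.0817) = -0.5 / 4.9188 = -0.1017
  r[V,V] = 1 (diagonal).
  r[V,W] = -3.6667 / (2.4495 · 2.0817) = -3.6667 / 5.099 = -0.7191
  r[W,W] = 1 (diagonal).

R is symmetric with unit diagonal. Assembling:

R = [[1, -0.4607, -0.1017],
 [-0.4607, 1, -0.7191],
 [-0.1017, -0.7191, 1]]


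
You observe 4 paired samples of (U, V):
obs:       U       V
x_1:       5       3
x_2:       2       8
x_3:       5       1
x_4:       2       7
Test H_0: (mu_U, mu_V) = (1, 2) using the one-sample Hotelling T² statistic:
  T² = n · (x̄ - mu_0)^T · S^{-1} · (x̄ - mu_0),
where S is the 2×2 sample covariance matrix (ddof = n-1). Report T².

Step 1 — sample mean vector:
  mean(U) = (5 + 2 + 5 + 2) / 4 = 14/4 = 3.5
  mean(V) = (3 + 8 + 1 + 7) / 4 = 19/4 = 4.75
  x̄ = (3.5, 4.75),  deviation x̄ - mu_0 = (3.5, 4.75) - (1, 2) = (2.5, 2.75).

Step 2 — sample covariance matrix, S[i,j] = (1/(n-1)) · Σ_k (x_{k,i} - mean_i) · (x_{k,j} - mean_j), divisor n-1 = 3:
  S[U,U] = ((1.5)·(1.5) + (-1.5)·(-1.5) + (1.5)·(1.5) + (-1.5)·(-1.5)) / 3 = 9/3 = 3
  S[U,V] = ((1.5)·(-1.75) + (-1.5)·(3.25) + (1.5)·(-3.75) + (-1.5)·(2.25)) / 3 = -16.5/3 = -5.5
  S[V,V] = ((-1.75)·(-1.75) + (3.25)·(3.25) + (-3.75)·(-3.75) + (2.25)·(2.25)) / 3 = 32.75/3 = 10.9167
  S = [[3, -5.5],
 [-5.5, 10.9167]].

Step 3 — invert S. det(S) = 3·10.9167 - (-5.5)² = 2.5.
  S^{-1} = (1/det) · [[d, -b], [-b, a]] = [[4.3667, 2.2],
 [2.2, 1.2]].

Step 4 — quadratic form (x̄ - mu_0)^T · S^{-1} · (x̄ - mu_0):
  S^{-1} · (x̄ - mu_0) = (16.9667, 8.8),
  (x̄ - mu_0)^T · [...] = (2.5)·(16.9667) + (2.75)·(8.8) = 66.6167.

Step 5 — scale by n: T² = 4 · 66.6167 = 266.4667.

T² ≈ 266.4667


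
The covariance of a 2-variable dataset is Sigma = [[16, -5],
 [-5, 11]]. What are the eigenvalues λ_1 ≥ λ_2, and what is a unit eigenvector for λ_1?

Step 1 — characteristic polynomial of 2×2 Sigma:
  det(Sigma - λI) = λ² - trace · λ + det = 0.
  trace = 16 + 11 = 27, det = 16·11 - (-5)² = 151.
Step 2 — discriminant:
  Δ = trace² - 4·det = 729 - 604 = 125.
Step 3 — eigenvalues:
  λ = (trace ± √Δ)/2 = (27 ± 11.1803)/2,
  λ_1 = 19.0902,  λ_2 = 7.9098.

Step 4 — unit eigenvector for λ_1: solve (Sigma - λ_1 I)v = 0. First row:
  (16 - 19.0902)·v_x + (-5)·v_y = 0, i.e. (-3.0902)·v_x + (-5)·v_y = 0,
  so v ∝ (b, λ_1 - a) = (-5, 3.0902); multiply by -1 so the first entry is positive: u = (5, -3.0902).
  ||u|| = √((5)² + (-3.0902)²) = √(34.5492) ≈ 5.8779,
  v_1 = u/||u|| ≈ (0.8507, -0.5257) (||v_1|| = 1).

λ_1 = 19.0902,  λ_2 = 7.9098;  v_1 ≈ (0.8507, -0.5257)


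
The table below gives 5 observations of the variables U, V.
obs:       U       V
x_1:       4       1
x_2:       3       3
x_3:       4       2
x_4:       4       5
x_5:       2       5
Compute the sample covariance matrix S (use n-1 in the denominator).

Step 1 — column means:
  mean(U) = (4 + 3 + 4 + 4 + 2) / 5 = 17/5 = 3.4
  mean(V) = (1 + 3 + 2 + 5 + 5) / 5 = 16/5 = 3.2

Step 2 — sample covariance S[i,j] = (1/(n-1)) · Σ_k (x_{k,i} - mean_i) · (x_{k,j} - mean_j), with n-1 = 4.
  S[U,U] = ((0.6)·(0.6) + (-0.4)·(-0.4) + (0.6)·(0.6) + (0.6)·(0.6) + (-1.4)·(-1.4)) / 4 = 3.2/4 = 0.8
  S[U,V] = ((0.6)·(-2.2) + (-0.4)·(-0.2) + (0.6)·(-1.2) + (0.6)·(1.8) + (-1.4)·(1.8)) / 4 = -3.4/4 = -0.85
  S[V,V] = ((-2.2)·(-2.2) + (-0.2)·(-0.2) + (-1.2)·(-1.2) + (1.8)·(1.8) + (1.8)·(1.8)) / 4 = 12.8/4 = 3.2

S is symmetric (S[j,i] = S[i,j]). Assembling:

S = [[0.8, -0.85],
 [-0.85, 3.2]]


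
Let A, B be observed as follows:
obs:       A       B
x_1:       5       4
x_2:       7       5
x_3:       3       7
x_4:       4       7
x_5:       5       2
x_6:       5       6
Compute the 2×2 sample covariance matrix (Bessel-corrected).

Step 1 — column means:
  mean(A) = (5 + 7 + 3 + 4 + 5 + 5) / 6 = 29/6 = 4.8333
  mean(B) = (4 + 5 + 7 + 7 + 2 + 6) / 6 = 31/6 = 5.1667

Step 2 — sample covariance S[i,j] = (1/(n-1)) · Σ_k (x_{k,i} - mean_i) · (x_{k,j} - mean_j), with n-1 = 5.
  S[A,A] = ((0.1667)·(0.1667) + (2.1667)·(2.1667) + (-1.8333)·(-1.8333) + (-0.8333)·(-0.8333) + (0.1667)·(0.1667) + (0.1667)·(0.1667)) / 5 = 8.8333/5 = 1.7667
  S[A,B] = ((0.1667)·(-1.1667) + (2.1667)·(-0.1667) + (-1.8333)·(1.8333) + (-0.8333)·(1.8333) + (0.1667)·(-3.1667) + (0.1667)·(0.8333)) / 5 = -5.8333/5 = -1.1667
  S[B,B] = ((-1.1667)·(-1.1667) + (-0.1667)·(-0.1667) + (1.8333)·(1.8333) + (1.8333)·(1.8333) + (-3.1667)·(-3.1667) + (0.8333)·(0.8333)) / 5 = 18.8333/5 = 3.7667

S is symmetric (S[j,i] = S[i,j]). Assembling:

S = [[1.7667, -1.1667],
 [-1.1667, 3.7667]]


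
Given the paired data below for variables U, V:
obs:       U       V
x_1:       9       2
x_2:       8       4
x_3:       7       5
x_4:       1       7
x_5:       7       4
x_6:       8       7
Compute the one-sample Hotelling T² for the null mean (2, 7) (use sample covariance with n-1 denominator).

Step 1 — sample mean vector:
  mean(U) = (9 + 8 + 7 + 1 + 7 + 8) / 6 = 40/6 = 6.6667
  mean(V) = (2 + 4 + 5 + 7 + 4 + 7) / 6 = 29/6 = 4.8333
  x̄ = (6.6667, 4.8333),  deviation x̄ - mu_0 = (6.6667, 4.8333) - (2, 7) = (4.6667, -2.1667).

Step 2 — sample covariance matrix, S[i,j] = (1/(n-1)) · Σ_k (x_{k,i} - mean_i) · (x_{k,j} - mean_j), divisor n-1 = 5:
  S[U,U] = ((2.3333)·(2.3333) + (1.3333)·(1.3333) + (0.3333)·(0.3333) + (-5.6667)·(-5.6667) + (0.3333)·(0.3333) + (1.3333)·(1.3333)) / 5 = 41.3333/5 = 8.2667
  S[U,V] = ((2.3333)·(-2.8333) + (1.3333)·(-0.8333) + (0.3333)·(0.1667) + (-5.6667)·(2.1667) + (0.3333)·(-0.8333) + (1.3333)·(2.1667)) / 5 = -17.3333/5 = -3.4667
  S[V,V] = ((-2.8333)·(-2.8333) + (-0.8333)·(-0.8333) + (0.1667)·(0.1667) + (2.1667)·(2.1667) + (-0.8333)·(-0.8333) + (2.1667)·(2.1667)) / 5 = 18.8333/5 = 3.7667
  S = [[8.2667, -3.4667],
 [-3.4667, 3.7667]].

Step 3 — invert S. det(S) = 8.2667·3.7667 - (-3.4667)² = 19.12.
  S^{-1} = (1/det) · [[d, -b], [-b, a]] = [[0.197, 0.1813],
 [0.1813, 0.4324]].

Step 4 — quadratic form (x̄ - mu_0)^T · S^{-1} · (x̄ - mu_0):
  S^{-1} · (x̄ - mu_0) = (0.5265, -0.0907),
  (x̄ - mu_0)^T · [...] = (4.6667)·(0.5265) + (-2.1667)·(-0.0907) = 2.6534.

Step 5 — scale by n: T² = 6 · 2.6534 = 15.9205.

T² ≈ 15.9205


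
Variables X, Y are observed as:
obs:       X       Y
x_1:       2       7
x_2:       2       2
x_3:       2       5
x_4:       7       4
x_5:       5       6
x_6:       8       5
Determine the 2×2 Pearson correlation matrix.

Step 1 — column means:
  mean(X) = (2 + 2 + 2 + 7 + 5 + 8) / 6 = 26/6 = 4.3333
  mean(Y) = (7 + 2 + 5 + 4 + 6 + 5) / 6 = 29/6 = 4.8333

Step 2 — sample variances and covariances s[i,j] = (1/(n-1)) · Σ_k (x_{k,i} - mean_i) · (x_{k,j} - mean_j), with n-1 = 5:
  s[X,X] = ((-2.3333)·(-2.3333) + (-2.3333)·(-2.3333) + (-2.3333)·(-2.3333) + (2.6667)·(2.6667) + (0.6667)·(0.6667) + (3.6667)·(3.6667)) / 5 = 37.3333/5 = 7.4667
  s[X,Y] = ((-2.3333)·(2.1667) + (-2.3333)·(-2.8333) + (-2.3333)·(0.1667) + (2.6667)·(-0.8333) + (0.6667)·(1.1667) + (3.6667)·(0.1667)) / 5 = 0.3333/5 = 0.0667
  s[Y,Y] = ((2.1667)·(2.1667) + (-2.8333)·(-2.8333) + (0.1667)·(0.1667) + (-0.8333)·(-0.8333) + (1.1667)·(1.1667) + (0.1667)·(0.1667)) / 5 = 14.8333/5 = 2.9667
  Sample standard deviations s_i = √(s[i,i]):
  s(X) = √(7.4667) = 2.7325
  s(Y) = √(2.9667) = 1.7224

Step 3 — r_{ij} = s_{ij} / (s_i · s_j):
  r[X,X] = 1 (diagonal).
  r[X,Y] = 0.0667 / (2.7325 · 1.7224) = 0.0667 / 4.7065 = 0.0142
  r[Y,Y] = 1 (diagonal).

R is symmetric with unit diagonal. Assembling:

R = [[1, 0.0142],
 [0.0142, 1]]


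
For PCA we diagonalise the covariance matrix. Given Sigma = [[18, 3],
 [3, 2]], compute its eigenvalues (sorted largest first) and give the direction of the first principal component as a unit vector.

Step 1 — characteristic polynomial of 2×2 Sigma:
  det(Sigma - λI) = λ² - trace · λ + det = 0.
  trace = 18 + 2 = 20, det = 18·2 - (3)² = 27.
Step 2 — discriminant:
  Δ = trace² - 4·det = 400 - 108 = 292.
Step 3 — eigenvalues:
  λ = (trace ± √Δ)/2 = (20 ± 17.088)/2,
  λ_1 = 18.544,  λ_2 = 1.456.

Step 4 — unit eigenvector for λ_1: solve (Sigma - λ_1 I)v = 0. First row:
  (18 - 18.544)·v_x + (3)·v_y = 0, i.e. (-0.544)·v_x + (3)·v_y = 0,
  so v ∝ (b, λ_1 - a) = (3, 0.544) = u.
  ||u|| = √((3)² + (0.544)²) = √(9.2959) ≈ 3.0489,
  v_1 = u/||u|| ≈ (0.984, 0.1784) (||v_1|| = 1).

λ_1 = 18.544,  λ_2 = 1.456;  v_1 ≈ (0.984, 0.1784)


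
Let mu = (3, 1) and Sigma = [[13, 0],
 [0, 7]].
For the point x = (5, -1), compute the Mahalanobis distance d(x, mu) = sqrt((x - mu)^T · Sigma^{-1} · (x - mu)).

Step 1 — centre the observation: (x - mu) = (2, -2).

Step 2 — invert Sigma. det(Sigma) = 13·7 - (0)² = 91.
  Sigma^{-1} = (1/det) · [[d, -b], [-b, a]] = [[0.0769, 0],
 [0, 0.1429]].

Step 3 — form the quadratic (x - mu)^T · Sigma^{-1} · (x - mu):
  Sigma^{-1} · (x - mu) = (0.1538, -0.2857).
  (x - mu)^T · [Sigma^{-1} · (x - mu)] = (2)·(0.1538) + (-2)·(-0.2857) = 0.8791.

Step 4 — take square root: d = √(0.8791) ≈ 0.9376.

d(x, mu) = √(0.8791) ≈ 0.9376


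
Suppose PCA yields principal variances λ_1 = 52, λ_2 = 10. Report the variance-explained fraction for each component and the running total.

Step 1 — total variance = trace(Sigma) = Σ λ_i = 52 + 10 = 62.

Step 2 — fraction explained by component i = λ_i / Σ λ:
  PC1: 52/62 = 0.8387
  PC2: 10/62 = 0.1613

Step 3 — cumulative fraction after k components = (λ_1 + ... + λ_k) / Σ λ:
  k = 1: 52/62 = 0.8387
  k = 2: (52 + 10)/62 = 62/62 = 1

Summary (fraction, with percent):

explained: PC1 0.8387 (83.87%), PC2 0.1613 (16.13%);  cumulative: 0.8387, 1


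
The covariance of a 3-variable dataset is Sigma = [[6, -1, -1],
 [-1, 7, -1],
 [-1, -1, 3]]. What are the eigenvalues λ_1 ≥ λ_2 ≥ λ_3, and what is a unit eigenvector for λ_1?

Step 1 — characteristic polynomial p(λ) = det(λI - Sigma) = λ³ - tr·λ² + c_1·λ - det, where tr = trace, c_1 = sum of the principal 2×2 minors, det = det(Sigma):
  tr = 6 + 7 + 3 = 16,
  c_1 = (6·7 - (-1)²) + (6·3 - (-1)²) + (7·3 - (-1)²) = 41 + 17 + 20 = 78,
  det = 6·(7·3 - (-1)²) - (-1)·((-1)·3 - (-1)·(-1)) + (-1)·((-1)·(-1) - 7·(-1)) = 6·(20) - (-1)·(-4) + (-1)·(8) = 108.
  So p(λ) = λ³ - 16λ² + 78λ - 108.
Step 2 — look for an integer root (rational root theorem: any rational root is an integer divisor of 108). Testing λ = 6:
  p(6) = 216 - 576 + 468 - 108 = 0  ✓
  Dividing out (λ - 6): p(λ) = (λ - 6)(λ² - 10λ + 18).
Step 3 — remaining eigenvalues from the quadratic λ² - 10λ + 18 = 0:
  Δ = 10² - 4·18 = 100 - 72 = 28,  λ = (10 ± √28)/2 = (10 ± 5.2915)/2 ≈ 7.6458 or 2.3542.
  Sorted: λ_1 = 7.6458,  λ_2 = 6,  λ_3 = 2.3542  (check: sum = 16 = tr ✓).

Step 4 — unit eigenvector for λ_1 ≈ 7.6458: v spans the null space of (Sigma - λ_1 I), whose rows are
  r_1 = (-1.6458, -1, -1),  r_2 = (-1, -0.6458, -1),  r_3 = (-1, -1, -4.6458).
  v is orthogonal to every row, so take v ∝ r_1 × r_3 = ((-1)·(-4.6458) - (-1)·(-1), (-1)·(-1) - (-1.6458)·(-4.6458), (-1.6458)·(-1) - (-1)·(-1)) ≈ (3.6458, -6.6458, 0.6458).
  Let u = (3.6458, -6.6458, 0.6458).
  ||u|| = √((3.6458)² + (-6.6458)² + (0.6458)²) = √(57.8745) ≈ 7.6075,  v_1 = u/||u|| ≈ (0.4792, -0.8736, 0.0849) (||v_1|| = 1).

λ_1 = 7.6458,  λ_2 = 6,  λ_3 = 2.3542;  v_1 ≈ (0.4792, -0.8736, 0.0849)


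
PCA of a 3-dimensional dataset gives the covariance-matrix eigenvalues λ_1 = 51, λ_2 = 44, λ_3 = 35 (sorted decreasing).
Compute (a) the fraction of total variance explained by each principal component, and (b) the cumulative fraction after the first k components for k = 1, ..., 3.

Step 1 — total variance = trace(Sigma) = Σ λ_i = 51 + 44 + 35 = 130.

Step 2 — fraction explained by component i = λ_i / Σ λ:
  PC1: 51/130 = 0.3923
  PC2: 44/130 = 0.3385
  PC3: 35/130 = 0.2692

Step 3 — cumulative fraction after k components = (λ_1 + ... + λ_k) / Σ λ:
  k = 1: 51/130 = 0.3923
  k = 2: (51 + 44)/130 = 95/130 = 0.7308
  k = 3: (51 + 44 + 35)/130 = 130/130 = 1

Summary (fraction, with percent):

explained: PC1 0.3923 (39.23%), PC2 0.3385 (33.85%), PC3 0.2692 (26.92%);  cumulative: 0.3923, 0.7308, 1


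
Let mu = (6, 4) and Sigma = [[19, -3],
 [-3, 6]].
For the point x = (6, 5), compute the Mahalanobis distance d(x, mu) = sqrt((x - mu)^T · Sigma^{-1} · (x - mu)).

Step 1 — centre the observation: (x - mu) = (0, 1).

Step 2 — invert Sigma. det(Sigma) = 19·6 - (-3)² = 105.
  Sigma^{-1} = (1/det) · [[d, -b], [-b, a]] = [[0.0571, 0.0286],
 [0.0286, 0.181]].

Step 3 — form the quadratic (x - mu)^T · Sigma^{-1} · (x - mu):
  Sigma^{-1} · (x - mu) = (0.0286, 0.181).
  (x - mu)^T · [Sigma^{-1} · (x - mu)] = (0)·(0.0286) + (1)·(0.181) = 0.181.

Step 4 — take square root: d = √(0.181) ≈ 0.4254.

d(x, mu) = √(0.181) ≈ 0.4254


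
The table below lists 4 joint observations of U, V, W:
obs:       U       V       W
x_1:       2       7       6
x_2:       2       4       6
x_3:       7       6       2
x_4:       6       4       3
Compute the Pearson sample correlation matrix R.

Step 1 — column means:
  mean(U) = (2 + 2 + 7 + 6) / 4 = 17/4 = 4.25
  mean(V) = (7 + 4 + 6 + 4) / 4 = 21/4 = 5.25
  mean(W) = (6 + 6 + 2 + 3) / 4 = 17/4 = 4.25

Step 2 — sample variances and covariances s[i,j] = (1/(n-1)) · Σ_k (x_{k,i} - mean_i) · (x_{k,j} - mean_j), with n-1 = 3:
  s[U,U] = ((-2.25)·(-2.25) + (-2.25)·(-2.25) + (2.75)·(2.75) + (1.75)·(1.75)) / 3 = 20.75/3 = 6.9167
  s[U,V] = ((-2.25)·(1.75) + (-2.25)·(-1.25) + (2.75)·(0.75) + (1.75)·(-1.25)) / 3 = -1.25/3 = -0.4167
  s[U,W] = ((-2.25)·(1.75) + (-2.25)·(1.75) + (2.75)·(-2.25) + (1.75)·(-1.25)) / 3 = -16.25/3 = -5.4167
  s[V,V] = ((1.75)·(1.75) + (-1.25)·(-1.25) + (0.75)·(0.75) + (-1.25)·(-1.25)) / 3 = 6.75/3 = 2.25
  s[V,W] = ((1.75)·(1.75) + (-1.25)·(1.75) + (0.75)·(-2.25) + (-1.25)·(-1.25)) / 3 = 0.75/3 = 0.25
  s[W,W] = ((1.75)·(1.75) + (1.75)·(1.75) + (-2.25)·(-2.25) + (-1.25)·(-1.25)) / 3 = 12.75/3 = 4.25
  Sample standard deviations s_i = √(s[i,i]):
  s(U) = √(6.9167) = 2.63
  s(V) = √(2.25) = 1.5
  s(W) = √(4.25) = 2.0616

Step 3 — r_{ij} = s_{ij} / (s_i · s_j):
  r[U,U] = 1 (diagonal).
  r[U,V] = -0.4167 / (2.63 · 1.5) = -0.4167 / 3.9449 = -0.1056
  r[U,W] = -5.4167 / (2.63 · 2.0616) = -5.4167 / 5.4218 = -0.9991
  r[V,V] = 1 (diagonal).
  r[V,W] = 0.25 / (1.5 · 2.0616) = 0.25 / 3.0923 = 0.0808
  r[W,W] = 1 (diagonal).

R is symmetric with unit diagonal. Assembling:

R = [[1, -0.1056, -0.9991],
 [-0.1056, 1, 0.0808],
 [-0.9991, 0.0808, 1]]


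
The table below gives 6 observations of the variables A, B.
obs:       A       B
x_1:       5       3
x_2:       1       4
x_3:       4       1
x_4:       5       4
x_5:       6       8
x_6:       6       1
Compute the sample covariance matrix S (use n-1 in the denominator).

Step 1 — column means:
  mean(A) = (5 + 1 + 4 + 5 + 6 + 6) / 6 = 27/6 = 4.5
  mean(B) = (3 + 4 + 1 + 4 + 8 + 1) / 6 = 21/6 = 3.5

Step 2 — sample covariance S[i,j] = (1/(n-1)) · Σ_k (x_{k,i} - mean_i) · (x_{k,j} - mean_j), with n-1 = 5.
  S[A,A] = ((0.5)·(0.5) + (-3.5)·(-3.5) + (-0.5)·(-0.5) + (0.5)·(0.5) + (1.5)·(1.5) + (1.5)·(1.5)) / 5 = 17.5/5 = 3.5
  S[A,B] = ((0.5)·(-0.5) + (-3.5)·(0.5) + (-0.5)·(-2.5) + (0.5)·(0.5) + (1.5)·(4.5) + (1.5)·(-2.5)) / 5 = 2.5/5 = 0.5
  S[B,B] = ((-0.5)·(-0.5) + (0.5)·(0.5) + (-2.5)·(-2.5) + (0.5)·(0.5) + (4.5)·(4.5) + (-2.5)·(-2.5)) / 5 = 33.5/5 = 6.7

S is symmetric (S[j,i] = S[i,j]). Assembling:

S = [[3.5, 0.5],
 [0.5, 6.7]]


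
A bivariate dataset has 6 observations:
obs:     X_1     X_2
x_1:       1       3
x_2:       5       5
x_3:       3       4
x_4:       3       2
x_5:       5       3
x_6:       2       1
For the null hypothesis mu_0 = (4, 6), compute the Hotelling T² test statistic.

Step 1 — sample mean vector:
  mean(X_1) = (1 + 5 + 3 + 3 + 5 + 2) / 6 = 19/6 = 3.1667
  mean(X_2) = (3 + 5 + 4 + 2 + 3 + 1) / 6 = 18/6 = 3
  x̄ = (3.1667, 3),  deviation x̄ - mu_0 = (3.1667, 3) - (4, 6) = (-0.8333, -3).

Step 2 — sample covariance matrix, S[i,j] = (1/(n-1)) · Σ_k (x_{k,i} - mean_i) · (x_{k,j} - mean_j), divisor n-1 = 5:
  S[X_1,X_1] = ((-2.1667)·(-2.1667) + (1.8333)·(1.8333) + (-0.1667)·(-0.1667) + (-0.1667)·(-0.1667) + (1.8333)·(1.8333) + (-1.1667)·(-1.1667)) / 5 = 12.8333/5 = 2.5667
  S[X_1,X_2] = ((-2.1667)·(0) + (1.8333)·(2) + (-0.1667)·(1) + (-0.1667)·(-1) + (1.8333)·(0) + (-1.1667)·(-2)) / 5 = 6/5 = 1.2
  S[X_2,X_2] = ((0)·(0) + (2)·(2) + (1)·(1) + (-1)·(-1) + (0)·(0) + (-2)·(-2)) / 5 = 10/5 = 2
  S = [[2.5667, 1.2],
 [1.2, 2]].

Step 3 — invert S. det(S) = 2.5667·2 - (1.2)² = 3.6933.
  S^{-1} = (1/det) · [[d, -b], [-b, a]] = [[0.5415, -0.3249],
 [-0.3249, 0.6949]].

Step 4 — quadratic form (x̄ - mu_0)^T · S^{-1} · (x̄ - mu_0):
  S^{-1} · (x̄ - mu_0) = (0.5235, -1.8141),
  (x̄ - mu_0)^T · [...] = (-0.8333)·(0.5235) + (-3)·(-1.8141) = 5.006.

Step 5 — scale by n: T² = 6 · 5.006 = 30.0361.

T² ≈ 30.0361


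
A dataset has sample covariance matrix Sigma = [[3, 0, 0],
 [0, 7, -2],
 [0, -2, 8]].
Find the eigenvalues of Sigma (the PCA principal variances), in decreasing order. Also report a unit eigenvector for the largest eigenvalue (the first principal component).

Step 1 — characteristic polynomial p(λ) = det(λI - Sigma) = λ³ - tr·λ² + c_1·λ - det, where tr = trace, c_1 = sum of the principal 2×2 minors, det = det(Sigma):
  tr = 3 + 7 + 8 = 18,
  c_1 = (3·7 - (0)²) + (3·8 - (0)²) + (7·8 - (-2)²) = 21 + 24 + 52 = 97,
  det = 3·(7·8 - (-2)²) - (0)·((0)·8 - (-2)·(0)) + (0)·((0)·(-2) - 7·(0)) = 3·(52) - (0)·(0) + (0)·(0) = 156.
  So p(λ) = λ³ - 18λ² + 97λ - 156.
Step 2 — look for an integer root (rational root theorem: any rational root is an integer divisor of 156). Testing λ = 3:
  p(3) = 27 - 162 + 291 - 156 = 0  ✓
  Dividing out (λ - 3): p(λ) = (λ - 3)(λ² - 15λ + 52).
Step 3 — remaining eigenvalues from the quadratic λ² - 15λ + 52 = 0:
  Δ = 15² - 4·52 = 225 - 208 = 17,  λ = (15 ± √17)/2 = (15 ± 4.1231)/2 ≈ 9.5616 or 5.4384.
  Sorted: λ_1 = 9.5616,  λ_2 = 5.4384,  λ_3 = 3  (check: sum = 18 = tr ✓).

Step 4 — unit eigenvector for λ_1 ≈ 9.5616: v spans the null space of (Sigma - λ_1 I), whose rows are
  r_1 = (-6.5616, 0, 0),  r_2 = (0, -2.5616, -2),  r_3 = (0, -2, -1.5616).
  v is orthogonal to every row, so take v ∝ r_1 × r_2 = ((0)·(-2) - (0)·(-2.5616), (0)·(0) - (-6.5616)·(-2), (-6.5616)·(-2.5616) - (0)·(0)) ≈ (0, -13.1231, 16.8078).
  Rescale (multiply by -1 so the first nonzero entry is positive): u = (0, 13.1231, -16.8078).
  ||u|| = √((0)² + (13.1231)² + (-16.8078)²) = √(454.7168) ≈ 21.3241,  v_1 = u/||u|| ≈ (0, 0.6154, -0.7882) (||v_1|| = 1).

λ_1 = 9.5616,  λ_2 = 5.4384,  λ_3 = 3;  v_1 ≈ (0, 0.6154, -0.7882)
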